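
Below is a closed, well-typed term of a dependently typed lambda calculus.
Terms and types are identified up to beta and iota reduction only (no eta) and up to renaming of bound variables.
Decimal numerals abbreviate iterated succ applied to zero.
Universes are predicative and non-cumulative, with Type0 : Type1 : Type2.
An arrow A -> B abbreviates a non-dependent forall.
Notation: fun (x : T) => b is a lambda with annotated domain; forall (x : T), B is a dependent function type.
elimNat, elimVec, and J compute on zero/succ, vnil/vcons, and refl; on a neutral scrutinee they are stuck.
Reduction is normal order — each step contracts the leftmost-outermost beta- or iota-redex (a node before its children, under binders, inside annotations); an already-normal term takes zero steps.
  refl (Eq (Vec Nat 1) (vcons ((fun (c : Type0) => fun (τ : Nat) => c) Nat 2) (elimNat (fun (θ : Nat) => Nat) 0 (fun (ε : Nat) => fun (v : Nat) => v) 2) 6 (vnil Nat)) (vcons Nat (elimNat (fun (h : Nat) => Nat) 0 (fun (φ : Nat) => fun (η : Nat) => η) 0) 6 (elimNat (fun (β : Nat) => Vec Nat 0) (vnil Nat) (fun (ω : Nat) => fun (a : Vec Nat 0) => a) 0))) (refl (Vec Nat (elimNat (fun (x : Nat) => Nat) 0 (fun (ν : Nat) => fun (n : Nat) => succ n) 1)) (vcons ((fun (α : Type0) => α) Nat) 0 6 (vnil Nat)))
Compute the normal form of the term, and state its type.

resulting normal form:
  refl (Eq (Vec Nat 1) (vcons Nat 0 6 (vnil Nat)) (vcons Nat 0 6 (vnil Nat))) (refl (Vec Nat 1) (vcons Nat 0 6 (vnil Nat)))
the term's type:
  Eq (Eq (Vec Nat 1) (vcons Nat 0 6 (vnil Nat)) (vcons Nat 0 6 (vnil Nat))) (refl (Vec Nat 1) (vcons Nat 0 6 (vnil Nat))) (refl (Vec Nat 1) (vcons Nat 0 6 (vnil Nat)))
observation: 16 normal-order steps normalize the term, beginning with a beta-redex.


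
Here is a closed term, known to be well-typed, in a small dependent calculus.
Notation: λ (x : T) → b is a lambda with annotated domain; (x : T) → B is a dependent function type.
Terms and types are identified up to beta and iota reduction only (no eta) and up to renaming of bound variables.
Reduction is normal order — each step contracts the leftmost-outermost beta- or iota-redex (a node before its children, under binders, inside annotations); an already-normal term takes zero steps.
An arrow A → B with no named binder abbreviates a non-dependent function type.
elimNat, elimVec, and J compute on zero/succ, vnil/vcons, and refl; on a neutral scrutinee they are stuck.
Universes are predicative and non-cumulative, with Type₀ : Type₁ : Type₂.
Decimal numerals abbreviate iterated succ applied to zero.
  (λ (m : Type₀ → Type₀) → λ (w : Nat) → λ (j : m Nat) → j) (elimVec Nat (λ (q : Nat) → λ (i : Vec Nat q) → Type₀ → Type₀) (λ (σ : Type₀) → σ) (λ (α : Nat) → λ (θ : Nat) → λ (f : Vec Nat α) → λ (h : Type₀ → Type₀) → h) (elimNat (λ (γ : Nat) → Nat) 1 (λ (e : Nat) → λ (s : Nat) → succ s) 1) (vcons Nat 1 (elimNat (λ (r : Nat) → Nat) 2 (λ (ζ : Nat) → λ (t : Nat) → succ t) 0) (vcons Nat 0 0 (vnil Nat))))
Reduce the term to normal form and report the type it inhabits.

normal form:
  λ (m : Nat) → λ (w : Nat) → w
inferred type:
  Nat → Nat → Nat
observation: the term reaches its normal form after 13 normal-order steps.


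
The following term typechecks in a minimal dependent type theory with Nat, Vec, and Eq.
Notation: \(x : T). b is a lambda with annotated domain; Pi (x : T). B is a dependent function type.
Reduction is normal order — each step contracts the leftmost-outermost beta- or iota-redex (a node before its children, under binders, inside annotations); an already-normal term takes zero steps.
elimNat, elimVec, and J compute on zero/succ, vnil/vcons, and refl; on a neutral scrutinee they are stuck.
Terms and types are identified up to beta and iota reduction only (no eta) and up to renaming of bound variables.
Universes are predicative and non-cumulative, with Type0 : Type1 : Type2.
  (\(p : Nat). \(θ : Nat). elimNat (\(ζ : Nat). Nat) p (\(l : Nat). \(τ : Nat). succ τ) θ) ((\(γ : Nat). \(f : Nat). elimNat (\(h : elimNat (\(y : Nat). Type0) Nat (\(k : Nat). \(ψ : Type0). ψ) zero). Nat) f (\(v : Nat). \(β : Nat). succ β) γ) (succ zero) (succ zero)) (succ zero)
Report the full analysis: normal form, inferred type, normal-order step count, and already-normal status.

resulting normal form:
  succ (succ (succ zero))
the term's type:
  Nat
reduction steps (normal order): 12
started in normal form: no
first contracted redex: a beta-redex


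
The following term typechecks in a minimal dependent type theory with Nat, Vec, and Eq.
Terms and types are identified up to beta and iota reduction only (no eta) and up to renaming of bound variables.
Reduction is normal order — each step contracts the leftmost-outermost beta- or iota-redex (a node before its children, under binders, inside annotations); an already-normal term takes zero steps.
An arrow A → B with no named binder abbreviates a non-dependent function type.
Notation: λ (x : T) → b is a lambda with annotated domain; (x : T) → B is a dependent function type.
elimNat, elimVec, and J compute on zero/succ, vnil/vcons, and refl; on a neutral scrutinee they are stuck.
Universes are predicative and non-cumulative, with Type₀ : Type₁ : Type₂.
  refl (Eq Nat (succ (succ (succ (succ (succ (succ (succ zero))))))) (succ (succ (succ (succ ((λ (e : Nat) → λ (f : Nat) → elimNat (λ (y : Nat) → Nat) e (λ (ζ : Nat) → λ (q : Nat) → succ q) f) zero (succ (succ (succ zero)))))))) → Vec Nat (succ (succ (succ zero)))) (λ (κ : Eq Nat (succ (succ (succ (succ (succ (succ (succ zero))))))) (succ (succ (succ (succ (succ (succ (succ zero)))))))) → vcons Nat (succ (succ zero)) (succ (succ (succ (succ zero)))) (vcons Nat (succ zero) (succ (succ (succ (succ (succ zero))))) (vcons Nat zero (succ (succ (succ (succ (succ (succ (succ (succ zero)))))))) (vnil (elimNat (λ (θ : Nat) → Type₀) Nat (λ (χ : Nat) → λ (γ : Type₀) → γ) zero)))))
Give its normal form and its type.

normal form:
  refl (Eq Nat (succ (succ (succ (succ (succ (succ (succ zero))))))) (succ (succ (succ (succ (succ (succ (succ zero))))))) → Vec Nat (succ (succ (succ zero)))) (λ (e : Eq Nat (succ (succ (succ (succ (succ (succ (succ zero))))))) (succ (succ (succ (succ (succ (succ (succ zero)))))))) → vcons Nat (succ (succ zero)) (succ (succ (succ (succ zero)))) (vcons Nat (succ zero) (succ (succ (succ (succ (succ zero))))) (vcons Nat zero (succ (succ (succ (succ (succ (succ (succ (succ zero)))))))) (vnil Nat))))
type:
  Eq (Eq Nat (succ (succ (succ (succ (succ (succ (succ zero))))))) (succ (succ (succ (succ (succ (succ (succ zero))))))) → Vec Nat (succ (succ (succ zero)))) (λ (e : Eq Nat (succ (succ (succ (succ (succ (succ (succ zero))))))) (succ (succ (succ (succ (succ (succ (succ zero)))))))) → vcons Nat (succ (succ zero)) (succ (succ (succ (succ zero)))) (vcons Nat (succ zero) (succ (succ (succ (succ (succ zero))))) (vcons Nat zero (succ (succ (succ (succ (succ (succ (succ (succ zero)))))))) (vnil Nat)))) (λ (f : Eq Nat (succ (succ (succ (succ (succ (succ (succ zero))))))) (succ (succ (succ (succ (succ (succ (succ zero)))))))) → vcons Nat (succ (succ zero)) (succ (succ (succ (succ zero)))) (vcons Nat (succ zero) (succ (succ (succ (succ (succ zero))))) (vcons Nat zero (succ (succ (succ (succ (succ (succ (succ (succ zero)))))))) (vnil Nat))))
observation: 13 normal-order steps normalize the term, beginning with a beta-redex.


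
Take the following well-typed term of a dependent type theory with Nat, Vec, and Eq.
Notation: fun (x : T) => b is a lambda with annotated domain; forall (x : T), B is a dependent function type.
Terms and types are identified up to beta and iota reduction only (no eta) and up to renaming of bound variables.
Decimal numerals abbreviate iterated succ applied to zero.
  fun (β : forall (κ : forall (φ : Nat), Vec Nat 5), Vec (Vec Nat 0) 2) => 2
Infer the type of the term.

type:
  forall (β : forall (κ : forall (φ : Nat), Vec Nat 5), Vec (Vec Nat 0) 2), Nat


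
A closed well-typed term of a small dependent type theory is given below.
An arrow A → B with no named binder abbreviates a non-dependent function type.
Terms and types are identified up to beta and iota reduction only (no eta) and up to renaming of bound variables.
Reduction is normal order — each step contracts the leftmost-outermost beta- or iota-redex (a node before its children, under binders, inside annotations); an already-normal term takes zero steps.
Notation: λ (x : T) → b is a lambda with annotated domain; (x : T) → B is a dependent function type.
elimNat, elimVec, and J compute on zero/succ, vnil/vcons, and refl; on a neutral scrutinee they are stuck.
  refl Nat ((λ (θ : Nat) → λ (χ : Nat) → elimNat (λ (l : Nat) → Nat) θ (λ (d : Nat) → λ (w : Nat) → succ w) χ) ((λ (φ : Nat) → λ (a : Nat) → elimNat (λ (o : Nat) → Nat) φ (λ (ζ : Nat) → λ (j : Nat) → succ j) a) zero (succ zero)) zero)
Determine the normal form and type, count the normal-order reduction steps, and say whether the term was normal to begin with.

normal form:
  refl Nat (succ zero)
inferred type:
  Eq Nat (succ zero) (succ zero)
reduction steps (normal order): 9
term was already normal: no
first contracted redex: a beta-redex


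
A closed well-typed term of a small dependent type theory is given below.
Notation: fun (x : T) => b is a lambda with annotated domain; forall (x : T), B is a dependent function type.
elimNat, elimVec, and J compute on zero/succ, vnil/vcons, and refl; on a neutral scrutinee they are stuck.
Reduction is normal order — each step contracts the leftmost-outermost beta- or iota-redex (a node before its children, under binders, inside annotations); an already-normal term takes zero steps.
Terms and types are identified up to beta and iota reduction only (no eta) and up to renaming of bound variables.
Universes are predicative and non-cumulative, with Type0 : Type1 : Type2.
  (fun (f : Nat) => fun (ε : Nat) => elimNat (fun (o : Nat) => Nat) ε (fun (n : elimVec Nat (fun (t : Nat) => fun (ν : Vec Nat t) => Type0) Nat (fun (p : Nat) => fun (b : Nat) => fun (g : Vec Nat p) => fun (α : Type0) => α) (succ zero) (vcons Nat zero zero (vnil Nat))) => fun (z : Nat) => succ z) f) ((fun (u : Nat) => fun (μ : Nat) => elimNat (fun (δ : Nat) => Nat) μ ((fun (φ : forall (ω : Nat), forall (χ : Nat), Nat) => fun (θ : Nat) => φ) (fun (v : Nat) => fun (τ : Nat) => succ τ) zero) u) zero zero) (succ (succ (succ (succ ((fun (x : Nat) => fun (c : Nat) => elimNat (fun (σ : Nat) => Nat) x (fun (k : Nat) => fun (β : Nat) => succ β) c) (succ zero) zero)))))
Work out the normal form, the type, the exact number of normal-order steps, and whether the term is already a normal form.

resulting normal form:
  succ (succ (succ (succ (succ zero))))
inferred type:
  Nat
steps to reach normal form (normal order): 15
started in normal form: no
first redex: a beta-redex


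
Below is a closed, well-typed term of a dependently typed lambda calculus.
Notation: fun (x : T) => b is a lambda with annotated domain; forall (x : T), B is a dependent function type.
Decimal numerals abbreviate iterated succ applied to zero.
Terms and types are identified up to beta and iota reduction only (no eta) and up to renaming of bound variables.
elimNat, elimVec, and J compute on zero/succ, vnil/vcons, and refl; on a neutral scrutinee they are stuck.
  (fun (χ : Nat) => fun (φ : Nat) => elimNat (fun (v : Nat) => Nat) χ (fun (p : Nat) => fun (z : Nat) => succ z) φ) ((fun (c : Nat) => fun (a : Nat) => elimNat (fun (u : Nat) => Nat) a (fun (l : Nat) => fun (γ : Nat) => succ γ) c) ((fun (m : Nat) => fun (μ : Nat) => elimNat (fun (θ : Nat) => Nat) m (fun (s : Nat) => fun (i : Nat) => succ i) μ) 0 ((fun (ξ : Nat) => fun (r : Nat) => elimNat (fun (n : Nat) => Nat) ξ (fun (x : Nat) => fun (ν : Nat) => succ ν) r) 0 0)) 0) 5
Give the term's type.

inferred type:
  Nat


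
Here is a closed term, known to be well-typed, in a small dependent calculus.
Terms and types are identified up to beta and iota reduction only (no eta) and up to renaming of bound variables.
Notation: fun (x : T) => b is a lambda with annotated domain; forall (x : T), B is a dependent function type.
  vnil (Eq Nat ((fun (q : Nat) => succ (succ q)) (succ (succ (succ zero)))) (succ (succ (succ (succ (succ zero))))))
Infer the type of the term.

type:
  Vec (Eq Nat (succ (succ (succ (succ (succ zero))))) (succ (succ (succ (succ (succ zero)))))) zero


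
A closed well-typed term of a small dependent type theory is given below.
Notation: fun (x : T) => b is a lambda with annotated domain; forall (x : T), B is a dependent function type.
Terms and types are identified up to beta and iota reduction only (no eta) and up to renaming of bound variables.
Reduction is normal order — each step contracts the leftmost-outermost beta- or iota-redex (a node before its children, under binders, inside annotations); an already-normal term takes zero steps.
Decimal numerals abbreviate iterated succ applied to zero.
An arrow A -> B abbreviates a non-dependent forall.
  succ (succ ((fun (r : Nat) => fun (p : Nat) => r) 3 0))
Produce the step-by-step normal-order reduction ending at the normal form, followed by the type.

normal-order reduction:
  succ (succ ((fun (r : Nat) => fun (p : Nat) => r) 3 0))
  ~> succ (succ ((fun (r : Nat) => 3) 0))
  ~> 5
the term's type:
  Nat


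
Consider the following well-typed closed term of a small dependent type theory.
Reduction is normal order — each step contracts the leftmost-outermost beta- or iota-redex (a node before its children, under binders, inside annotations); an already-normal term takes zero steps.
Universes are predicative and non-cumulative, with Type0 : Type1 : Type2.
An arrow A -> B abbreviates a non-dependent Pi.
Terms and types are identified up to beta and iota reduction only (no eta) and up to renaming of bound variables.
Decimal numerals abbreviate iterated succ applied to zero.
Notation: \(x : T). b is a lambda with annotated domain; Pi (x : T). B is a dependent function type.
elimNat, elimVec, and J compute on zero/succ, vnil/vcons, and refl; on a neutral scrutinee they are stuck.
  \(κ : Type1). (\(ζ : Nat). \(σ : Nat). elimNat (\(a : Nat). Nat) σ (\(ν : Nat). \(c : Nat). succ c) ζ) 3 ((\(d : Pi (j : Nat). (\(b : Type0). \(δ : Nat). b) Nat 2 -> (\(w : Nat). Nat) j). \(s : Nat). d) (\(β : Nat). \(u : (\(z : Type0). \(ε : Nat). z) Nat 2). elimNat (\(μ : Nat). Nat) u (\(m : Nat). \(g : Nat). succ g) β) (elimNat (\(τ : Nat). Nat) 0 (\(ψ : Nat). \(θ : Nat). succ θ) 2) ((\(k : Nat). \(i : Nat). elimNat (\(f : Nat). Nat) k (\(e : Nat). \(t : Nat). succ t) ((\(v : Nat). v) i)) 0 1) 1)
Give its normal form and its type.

resulting normal form:
  \(κ : Type1). 5
the term's type:
  Type1 -> Nat


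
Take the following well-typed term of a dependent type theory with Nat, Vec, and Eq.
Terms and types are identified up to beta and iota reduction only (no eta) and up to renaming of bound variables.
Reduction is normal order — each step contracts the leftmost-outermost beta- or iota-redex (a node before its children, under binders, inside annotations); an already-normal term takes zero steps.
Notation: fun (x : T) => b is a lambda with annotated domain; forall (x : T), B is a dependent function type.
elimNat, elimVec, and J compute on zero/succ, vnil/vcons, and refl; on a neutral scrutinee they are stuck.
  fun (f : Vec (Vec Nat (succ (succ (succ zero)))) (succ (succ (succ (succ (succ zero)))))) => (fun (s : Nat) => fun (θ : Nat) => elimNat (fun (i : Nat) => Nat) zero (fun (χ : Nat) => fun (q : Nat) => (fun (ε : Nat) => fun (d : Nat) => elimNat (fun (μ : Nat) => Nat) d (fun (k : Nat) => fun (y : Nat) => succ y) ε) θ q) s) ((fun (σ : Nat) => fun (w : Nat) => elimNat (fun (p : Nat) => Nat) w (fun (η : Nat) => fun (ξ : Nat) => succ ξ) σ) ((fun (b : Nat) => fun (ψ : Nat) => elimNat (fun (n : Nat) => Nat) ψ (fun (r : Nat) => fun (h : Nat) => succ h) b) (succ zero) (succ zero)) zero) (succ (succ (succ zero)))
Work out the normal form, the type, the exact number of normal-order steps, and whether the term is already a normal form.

normal form:
  fun (f : Vec (Vec Nat (succ (succ (succ zero)))) (succ (succ (succ (succ (succ zero)))))) => succ (succ (succ (succ (succ (succ zero)))))
the term's type:
  forall (f : Vec (Vec Nat (succ (succ (succ zero)))) (succ (succ (succ (succ (succ zero)))))), Nat
normal-order step count: 36
started in normal form: no
first redex: a beta-redex


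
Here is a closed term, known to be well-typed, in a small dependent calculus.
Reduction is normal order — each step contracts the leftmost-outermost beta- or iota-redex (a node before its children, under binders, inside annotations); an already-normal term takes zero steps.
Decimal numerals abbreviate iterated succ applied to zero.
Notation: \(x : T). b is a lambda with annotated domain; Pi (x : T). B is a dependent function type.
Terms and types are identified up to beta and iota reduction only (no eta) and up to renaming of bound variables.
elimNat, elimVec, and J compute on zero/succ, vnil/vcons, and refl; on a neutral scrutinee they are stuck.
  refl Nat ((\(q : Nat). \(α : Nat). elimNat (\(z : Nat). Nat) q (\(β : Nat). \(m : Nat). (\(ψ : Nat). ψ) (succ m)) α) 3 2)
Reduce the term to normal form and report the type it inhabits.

normal form:
  refl Nat 5
inferred type:
  Eq Nat 5 5
observation: 11 normal-order steps separate the term from its normal form.


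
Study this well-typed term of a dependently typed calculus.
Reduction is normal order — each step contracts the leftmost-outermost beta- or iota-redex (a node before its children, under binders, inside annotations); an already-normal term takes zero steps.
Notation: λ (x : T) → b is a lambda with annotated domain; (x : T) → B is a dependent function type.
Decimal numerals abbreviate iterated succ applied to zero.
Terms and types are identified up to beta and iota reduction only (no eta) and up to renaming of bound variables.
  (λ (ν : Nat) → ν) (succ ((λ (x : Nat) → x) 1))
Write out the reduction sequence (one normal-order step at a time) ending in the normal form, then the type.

reduction (normal order):
  (λ (ν : Nat) → ν) (succ ((λ (x : Nat) → x) 1))
  ~> succ ((λ (ν : Nat) → ν) 1)
  ~> 2
inferred type:
  Nat


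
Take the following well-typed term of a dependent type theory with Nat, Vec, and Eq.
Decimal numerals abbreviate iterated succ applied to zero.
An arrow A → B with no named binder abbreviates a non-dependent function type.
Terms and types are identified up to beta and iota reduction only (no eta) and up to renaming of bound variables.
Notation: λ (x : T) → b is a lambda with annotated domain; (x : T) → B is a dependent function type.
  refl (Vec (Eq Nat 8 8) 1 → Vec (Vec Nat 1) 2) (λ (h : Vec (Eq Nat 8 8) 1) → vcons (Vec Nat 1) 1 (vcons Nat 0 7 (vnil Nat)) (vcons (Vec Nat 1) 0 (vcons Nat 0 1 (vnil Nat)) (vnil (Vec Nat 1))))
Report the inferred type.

inferred type:
  Eq (Vec (Eq Nat 8 8) 1 → Vec (Vec Nat 1) 2) (λ (h : Vec (Eq Nat 8 8) 1) → vcons (Vec Nat 1) 1 (vcons Nat 0 7 (vnil Nat)) (vcons (Vec Nat 1) 0 (vcons Nat 0 1 (vnil Nat)) (vnil (Vec Nat 1)))) (λ (μ : Vec (Eq Nat 8 8) 1) → vcons (Vec Nat 1) 1 (vcons Nat 0 7 (vnil Nat)) (vcons (Vec Nat 1) 0 (vcons Nat 0 1 (vnil Nat)) (vnil (Vec Nat 1))))


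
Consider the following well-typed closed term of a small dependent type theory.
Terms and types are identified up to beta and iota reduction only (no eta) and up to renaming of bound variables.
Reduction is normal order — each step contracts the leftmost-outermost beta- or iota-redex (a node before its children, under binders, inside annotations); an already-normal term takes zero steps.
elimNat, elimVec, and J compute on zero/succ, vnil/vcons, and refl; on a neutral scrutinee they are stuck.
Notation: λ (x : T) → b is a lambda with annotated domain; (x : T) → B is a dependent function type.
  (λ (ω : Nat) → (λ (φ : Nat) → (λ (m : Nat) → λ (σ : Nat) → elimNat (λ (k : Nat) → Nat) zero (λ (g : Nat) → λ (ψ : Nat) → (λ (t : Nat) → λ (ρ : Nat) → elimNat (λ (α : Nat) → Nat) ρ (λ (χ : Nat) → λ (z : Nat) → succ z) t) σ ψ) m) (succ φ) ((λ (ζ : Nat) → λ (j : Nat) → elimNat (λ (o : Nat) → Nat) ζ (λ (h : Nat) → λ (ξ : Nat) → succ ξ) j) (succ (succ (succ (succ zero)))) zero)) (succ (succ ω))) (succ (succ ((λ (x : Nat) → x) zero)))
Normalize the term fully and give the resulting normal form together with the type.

reduced normal form:
  succ (succ (succ (succ (succ (succ (succ (succ (succ (succ (succ (succ (succ (succ (succ (succ (succ (succ (succ (succ zero)))))))))))))))))))
inferred type:
  Nat


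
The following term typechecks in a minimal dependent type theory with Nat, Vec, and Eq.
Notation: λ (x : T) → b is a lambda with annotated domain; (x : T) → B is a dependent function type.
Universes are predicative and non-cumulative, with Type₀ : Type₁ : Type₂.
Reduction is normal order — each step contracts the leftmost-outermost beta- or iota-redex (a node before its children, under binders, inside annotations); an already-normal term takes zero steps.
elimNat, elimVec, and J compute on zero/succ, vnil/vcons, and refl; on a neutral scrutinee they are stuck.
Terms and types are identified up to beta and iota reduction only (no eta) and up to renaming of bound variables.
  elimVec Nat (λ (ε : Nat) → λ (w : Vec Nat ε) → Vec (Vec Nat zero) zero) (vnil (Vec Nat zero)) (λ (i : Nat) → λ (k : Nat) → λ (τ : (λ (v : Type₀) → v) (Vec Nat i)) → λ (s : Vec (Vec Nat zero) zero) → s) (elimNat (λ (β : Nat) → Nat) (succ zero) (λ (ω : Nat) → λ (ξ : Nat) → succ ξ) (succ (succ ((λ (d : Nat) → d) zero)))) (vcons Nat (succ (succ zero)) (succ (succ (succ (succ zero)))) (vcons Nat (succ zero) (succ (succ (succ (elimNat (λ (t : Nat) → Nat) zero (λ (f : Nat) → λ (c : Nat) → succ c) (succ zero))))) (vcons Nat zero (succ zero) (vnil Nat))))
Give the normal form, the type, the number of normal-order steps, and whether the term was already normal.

normal form:
  vnil (Vec Nat zero)
type:
  Vec (Vec Nat zero) zero
reduction steps (normal order): 16
started in normal form: no
first redex: an elimVec iota-redex


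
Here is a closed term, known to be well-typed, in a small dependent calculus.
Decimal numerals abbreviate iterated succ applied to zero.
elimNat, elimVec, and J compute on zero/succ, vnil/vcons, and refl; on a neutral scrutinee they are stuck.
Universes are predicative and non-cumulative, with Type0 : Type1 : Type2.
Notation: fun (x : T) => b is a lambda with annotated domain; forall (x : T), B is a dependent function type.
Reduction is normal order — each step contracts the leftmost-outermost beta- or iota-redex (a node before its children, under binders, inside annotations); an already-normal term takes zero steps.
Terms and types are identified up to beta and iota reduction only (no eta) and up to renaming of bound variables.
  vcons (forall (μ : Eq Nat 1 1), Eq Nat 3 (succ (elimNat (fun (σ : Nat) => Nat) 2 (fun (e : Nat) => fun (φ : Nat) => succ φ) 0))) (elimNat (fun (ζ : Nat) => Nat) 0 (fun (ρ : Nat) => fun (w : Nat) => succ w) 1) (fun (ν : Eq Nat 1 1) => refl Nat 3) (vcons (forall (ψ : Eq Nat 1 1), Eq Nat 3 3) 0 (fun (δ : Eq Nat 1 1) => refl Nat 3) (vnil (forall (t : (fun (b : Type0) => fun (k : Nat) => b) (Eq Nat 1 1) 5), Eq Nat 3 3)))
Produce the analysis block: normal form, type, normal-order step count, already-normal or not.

resulting normal form:
  vcons (forall (μ : Eq Nat 1 1), Eq Nat 3 3) 1 (fun (σ : Eq Nat 1 1) => refl Nat 3) (vcons (forall (e : Eq Nat 1 1), Eq Nat 3 3) 0 (fun (φ : Eq Nat 1 1) => refl Nat 3) (vnil (forall (ζ : Eq Nat 1 1), Eq Nat 3 3)))
inferred type:
  Vec (forall (μ : Eq Nat 1 1), Eq Nat 3 3) 2
reduction steps (normal order): 7
already normal: no
first contracted redex: an elimNat iota-redex


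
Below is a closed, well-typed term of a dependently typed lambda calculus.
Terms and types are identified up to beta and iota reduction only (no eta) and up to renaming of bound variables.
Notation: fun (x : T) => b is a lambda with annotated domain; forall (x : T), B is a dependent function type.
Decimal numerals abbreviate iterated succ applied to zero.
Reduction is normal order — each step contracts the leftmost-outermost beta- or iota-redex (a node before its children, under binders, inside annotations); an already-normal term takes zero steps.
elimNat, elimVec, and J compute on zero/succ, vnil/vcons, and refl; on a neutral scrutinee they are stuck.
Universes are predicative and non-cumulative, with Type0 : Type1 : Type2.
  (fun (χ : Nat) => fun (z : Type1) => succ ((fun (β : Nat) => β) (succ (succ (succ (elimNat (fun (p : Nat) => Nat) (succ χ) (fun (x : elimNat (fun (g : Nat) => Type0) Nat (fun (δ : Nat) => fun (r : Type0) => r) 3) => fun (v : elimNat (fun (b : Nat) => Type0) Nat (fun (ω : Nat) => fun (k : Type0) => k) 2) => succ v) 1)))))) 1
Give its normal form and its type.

normal form:
  fun (χ : Type1) => 7
type:
  forall (χ : Type1), Nat


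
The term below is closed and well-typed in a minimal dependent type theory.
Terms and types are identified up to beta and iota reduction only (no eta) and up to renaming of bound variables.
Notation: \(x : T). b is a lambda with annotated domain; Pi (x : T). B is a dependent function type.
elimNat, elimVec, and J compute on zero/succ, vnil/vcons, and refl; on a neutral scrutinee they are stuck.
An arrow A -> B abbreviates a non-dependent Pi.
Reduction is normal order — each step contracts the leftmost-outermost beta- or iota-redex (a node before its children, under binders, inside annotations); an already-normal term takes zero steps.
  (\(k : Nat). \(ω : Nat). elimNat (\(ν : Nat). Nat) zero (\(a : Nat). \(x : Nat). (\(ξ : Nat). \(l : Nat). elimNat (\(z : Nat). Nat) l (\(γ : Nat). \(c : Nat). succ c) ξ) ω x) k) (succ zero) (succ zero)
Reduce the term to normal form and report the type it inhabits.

reduced normal form:
  succ zero
the term's type:
  Nat


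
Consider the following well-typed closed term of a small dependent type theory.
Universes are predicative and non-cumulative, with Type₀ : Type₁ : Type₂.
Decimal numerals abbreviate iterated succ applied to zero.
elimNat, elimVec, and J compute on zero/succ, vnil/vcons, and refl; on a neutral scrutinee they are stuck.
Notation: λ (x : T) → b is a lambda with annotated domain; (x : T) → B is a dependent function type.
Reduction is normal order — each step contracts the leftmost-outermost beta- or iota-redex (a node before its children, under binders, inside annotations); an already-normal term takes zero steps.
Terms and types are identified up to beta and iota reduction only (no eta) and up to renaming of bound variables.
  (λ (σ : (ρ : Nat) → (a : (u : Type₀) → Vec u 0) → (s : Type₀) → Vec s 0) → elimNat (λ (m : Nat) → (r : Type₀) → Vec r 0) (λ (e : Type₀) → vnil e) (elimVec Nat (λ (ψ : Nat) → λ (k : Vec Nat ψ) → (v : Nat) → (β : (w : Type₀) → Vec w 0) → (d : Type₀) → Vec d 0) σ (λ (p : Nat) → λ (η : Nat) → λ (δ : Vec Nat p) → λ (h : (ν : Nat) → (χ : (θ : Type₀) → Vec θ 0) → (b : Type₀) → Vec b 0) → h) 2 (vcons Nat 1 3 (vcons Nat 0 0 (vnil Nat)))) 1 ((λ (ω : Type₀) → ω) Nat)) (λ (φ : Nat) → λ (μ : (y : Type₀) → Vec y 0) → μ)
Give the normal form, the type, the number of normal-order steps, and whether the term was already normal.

resulting normal form:
  vnil Nat
inferred type:
  Vec Nat 0
steps to reach normal form (normal order): 18
term was already normal: no
first contracted redex: a beta-redex


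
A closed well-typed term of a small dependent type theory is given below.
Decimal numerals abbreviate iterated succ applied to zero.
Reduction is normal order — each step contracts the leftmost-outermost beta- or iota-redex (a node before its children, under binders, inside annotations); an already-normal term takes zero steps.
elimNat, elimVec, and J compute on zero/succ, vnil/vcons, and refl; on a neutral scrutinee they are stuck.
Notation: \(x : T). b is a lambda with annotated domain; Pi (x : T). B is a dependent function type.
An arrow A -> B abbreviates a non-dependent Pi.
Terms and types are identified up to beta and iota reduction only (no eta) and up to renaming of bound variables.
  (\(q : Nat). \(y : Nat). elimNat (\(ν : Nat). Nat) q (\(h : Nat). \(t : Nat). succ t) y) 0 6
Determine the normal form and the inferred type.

resulting normal form:
  6
type:
  Nat


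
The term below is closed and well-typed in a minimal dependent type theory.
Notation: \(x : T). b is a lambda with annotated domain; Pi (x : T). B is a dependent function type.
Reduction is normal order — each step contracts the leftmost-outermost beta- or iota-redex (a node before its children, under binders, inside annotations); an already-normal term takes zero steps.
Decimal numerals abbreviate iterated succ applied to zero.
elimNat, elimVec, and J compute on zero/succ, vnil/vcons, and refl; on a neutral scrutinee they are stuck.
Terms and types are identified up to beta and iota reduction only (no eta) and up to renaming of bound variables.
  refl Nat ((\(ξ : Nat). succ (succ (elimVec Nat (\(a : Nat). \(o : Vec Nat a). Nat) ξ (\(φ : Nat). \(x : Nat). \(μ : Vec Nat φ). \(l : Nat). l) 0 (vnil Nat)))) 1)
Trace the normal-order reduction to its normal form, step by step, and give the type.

normal-order reduction:
  refl Nat ((\(ξ : Nat). succ (succ (elimVec Nat (\(a : Nat). \(o : Vec Nat a). Nat) ξ (\(φ : Nat). \(x : Nat). \(μ : Vec Nat φ). \(l : Nat). l) 0 (vnil Nat)))) 1)
  ~> refl Nat (succ (succ (elimVec Nat (\(ξ : Nat). \(a : Vec Nat ξ). Nat) 1 (\(o : Nat). \(φ : Nat). \(x : Vec Nat o). \(μ : Nat). μ) 0 (vnil Nat))))
  ~> refl Nat 3
type:
  Eq Nat 3 3


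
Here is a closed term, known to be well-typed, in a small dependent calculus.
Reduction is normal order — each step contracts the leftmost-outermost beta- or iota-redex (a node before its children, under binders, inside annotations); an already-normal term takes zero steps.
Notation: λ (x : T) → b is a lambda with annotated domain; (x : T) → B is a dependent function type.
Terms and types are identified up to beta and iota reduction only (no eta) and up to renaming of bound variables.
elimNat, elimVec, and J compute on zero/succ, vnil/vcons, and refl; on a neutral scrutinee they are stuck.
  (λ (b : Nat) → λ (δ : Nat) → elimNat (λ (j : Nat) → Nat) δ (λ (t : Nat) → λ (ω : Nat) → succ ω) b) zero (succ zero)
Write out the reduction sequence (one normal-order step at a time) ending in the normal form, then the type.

normal-order reduction sequence:
  (λ (b : Nat) → λ (δ : Nat) → elimNat (λ (j : Nat) → Nat) δ (λ (t : Nat) → λ (ω : Nat) → succ ω) b) zero (succ zero)
  ~> (λ (b : Nat) → elimNat (λ (δ : Nat) → Nat) b (λ (j : Nat) → λ (t : Nat) → succ t) zero) (succ zero)
  ~> elimNat (λ (b : Nat) → Nat) (succ zero) (λ (δ : Nat) → λ (j : Nat) → succ j) zero
  ~> succ zero
type:
  Nat


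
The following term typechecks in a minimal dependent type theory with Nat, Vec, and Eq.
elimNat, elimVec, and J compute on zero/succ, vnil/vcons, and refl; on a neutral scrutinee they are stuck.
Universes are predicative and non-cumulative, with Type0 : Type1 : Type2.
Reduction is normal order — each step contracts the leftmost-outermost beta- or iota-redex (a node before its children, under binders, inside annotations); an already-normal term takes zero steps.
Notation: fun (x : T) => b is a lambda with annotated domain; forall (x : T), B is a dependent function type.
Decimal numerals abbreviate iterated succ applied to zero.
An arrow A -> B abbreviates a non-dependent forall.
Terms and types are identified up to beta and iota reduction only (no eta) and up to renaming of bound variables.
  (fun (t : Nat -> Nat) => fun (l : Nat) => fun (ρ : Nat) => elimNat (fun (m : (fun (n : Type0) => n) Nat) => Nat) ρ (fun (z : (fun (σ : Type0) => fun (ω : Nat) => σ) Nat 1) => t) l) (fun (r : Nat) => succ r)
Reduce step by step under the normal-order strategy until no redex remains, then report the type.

normal-order reduction:
  (fun (t : Nat -> Nat) => fun (l : Nat) => fun (ρ : Nat) => elimNat (fun (m : (fun (n : Type0) => n) Nat) => Nat) ρ (fun (z : (fun (σ : Type0) => fun (ω : Nat) => σ) Nat 1) => t) l) (fun (r : Nat) => succ r)
  ~> fun (t : Nat) => fun (l : Nat) => elimNat (fun (ρ : (fun (m : Type0) => m) Nat) => Nat) l (fun (n : (fun (z : Type0) => fun (σ : Nat) => z) Nat 1) => fun (ω : Nat) => succ ω) t
  ~> fun (t : Nat) => fun (l : Nat) => elimNat (fun (ρ : Nat) => Nat) l (fun (m : (fun (n : Type0) => fun (z : Nat) => n) Nat 1) => fun (σ : Nat) => succ σ) t
  ~> fun (t : Nat) => fun (l : Nat) => elimNat (fun (ρ : Nat) => Nat) l (fun (m : (fun (n : Nat) => Nat) 1) => fun (z : Nat) => succ z) t
  ~> fun (t : Nat) => fun (l : Nat) => elimNat (fun (ρ : Nat) => Nat) l (fun (m : Nat) => fun (n : Nat) => succ n) t
type:
  Nat -> Nat -> Nat


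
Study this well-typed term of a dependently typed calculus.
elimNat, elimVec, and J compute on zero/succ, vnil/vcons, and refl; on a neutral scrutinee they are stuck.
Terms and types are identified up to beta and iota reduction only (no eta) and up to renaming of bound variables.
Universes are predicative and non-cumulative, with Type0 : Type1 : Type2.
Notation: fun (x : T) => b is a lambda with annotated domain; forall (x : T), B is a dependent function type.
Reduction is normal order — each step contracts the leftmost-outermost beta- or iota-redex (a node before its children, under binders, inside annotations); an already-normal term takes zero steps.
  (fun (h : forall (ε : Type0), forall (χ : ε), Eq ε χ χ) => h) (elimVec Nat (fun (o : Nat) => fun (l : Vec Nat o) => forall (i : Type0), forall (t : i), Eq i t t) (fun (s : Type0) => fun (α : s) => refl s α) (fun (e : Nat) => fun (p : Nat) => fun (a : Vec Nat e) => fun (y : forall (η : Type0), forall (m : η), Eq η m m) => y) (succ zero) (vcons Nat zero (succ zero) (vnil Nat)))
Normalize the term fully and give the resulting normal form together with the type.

resulting normal form:
  fun (h : Type0) => fun (ε : h) => refl h ε
the term's type:
  forall (h : Type0), forall (ε : h), Eq h ε ε
observation: normalization takes exactly 7 steps under the normal-order strategy.


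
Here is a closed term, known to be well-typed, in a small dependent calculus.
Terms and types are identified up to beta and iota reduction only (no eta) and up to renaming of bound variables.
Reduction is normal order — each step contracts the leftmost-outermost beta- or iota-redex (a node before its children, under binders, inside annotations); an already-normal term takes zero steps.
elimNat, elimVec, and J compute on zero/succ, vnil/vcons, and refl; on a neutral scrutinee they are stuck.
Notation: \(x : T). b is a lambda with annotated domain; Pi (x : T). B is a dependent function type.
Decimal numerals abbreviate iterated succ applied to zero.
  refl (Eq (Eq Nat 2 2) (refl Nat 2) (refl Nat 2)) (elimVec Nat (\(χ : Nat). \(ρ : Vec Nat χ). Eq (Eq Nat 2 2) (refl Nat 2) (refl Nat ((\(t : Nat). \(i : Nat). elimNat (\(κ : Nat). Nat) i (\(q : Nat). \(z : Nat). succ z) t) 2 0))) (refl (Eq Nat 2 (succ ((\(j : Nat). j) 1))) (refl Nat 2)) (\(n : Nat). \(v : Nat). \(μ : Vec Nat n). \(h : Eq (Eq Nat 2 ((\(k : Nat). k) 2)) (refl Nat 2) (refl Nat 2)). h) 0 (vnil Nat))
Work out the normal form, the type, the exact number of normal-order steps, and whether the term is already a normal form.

resulting normal form:
  refl (Eq (Eq Nat 2 2) (refl Nat 2) (refl Nat 2)) (refl (Eq Nat 2 2) (refl Nat 2))
type:
  Eq (Eq (Eq Nat 2 2) (refl Nat 2) (refl Nat 2)) (refl (Eq Nat 2 2) (refl Nat 2)) (refl (Eq Nat 2 2) (refl Nat 2))
reduction steps (normal order): 2
already normal: no
first redex: an elimVec iota-redex


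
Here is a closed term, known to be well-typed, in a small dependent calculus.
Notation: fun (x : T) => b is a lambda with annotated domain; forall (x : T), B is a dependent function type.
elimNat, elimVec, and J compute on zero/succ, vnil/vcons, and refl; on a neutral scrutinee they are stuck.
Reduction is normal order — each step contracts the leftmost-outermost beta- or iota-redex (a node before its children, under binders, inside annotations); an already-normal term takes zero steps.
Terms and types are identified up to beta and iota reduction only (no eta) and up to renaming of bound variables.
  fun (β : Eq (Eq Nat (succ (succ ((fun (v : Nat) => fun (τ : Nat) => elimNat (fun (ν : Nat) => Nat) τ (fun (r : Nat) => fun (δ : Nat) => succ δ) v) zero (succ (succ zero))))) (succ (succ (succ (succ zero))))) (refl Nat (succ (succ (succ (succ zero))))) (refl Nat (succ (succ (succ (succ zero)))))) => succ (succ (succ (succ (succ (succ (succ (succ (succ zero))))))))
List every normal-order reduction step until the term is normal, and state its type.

normal-order reduction:
  fun (β : Eq (Eq Nat (succ (succ ((fun (v : Nat) => fun (τ : Nat) => elimNat (fun (ν : Nat) => Nat) τ (fun (r : Nat) => fun (δ : Nat) => succ δ) v) zero (succ (succ zero))))) (succ (succ (succ (succ zero))))) (refl Nat (succ (succ (succ (succ zero))))) (refl Nat (succ (succ (succ (succ zero)))))) => succ (succ (succ (succ (succ (succ (succ (succ (succ zero))))))))
  ~> fun (β : Eq (Eq Nat (succ (succ ((fun (v : Nat) => elimNat (fun (τ : Nat) => Nat) v (fun (ν : Nat) => fun (r : Nat) => succ r) zero) (succ (succ zero))))) (succ (succ (succ (succ zero))))) (refl Nat (succ (succ (succ (succ zero))))) (refl Nat (succ (succ (succ (succ zero)))))) => succ (succ (succ (succ (succ (succ (succ (succ (succ zero))))))))
  ~> fun (β : Eq (Eq Nat (succ (succ (elimNat (fun (v : Nat) => Nat) (succ (succ zero)) (fun (τ : Nat) => fun (ν : Nat) => succ ν) zero))) (succ (succ (succ (succ zero))))) (refl Nat (succ (succ (succ (succ zero))))) (refl Nat (succ (succ (succ (succ zero)))))) => succ (succ (succ (succ (succ (succ (succ (succ (succ zero))))))))
  ~> fun (β : Eq (Eq Nat (succ (succ (succ (succ zero)))) (succ (succ (succ (succ zero))))) (refl Nat (succ (succ (succ (succ zero))))) (refl Nat (succ (succ (succ (succ zero)))))) => succ (succ (succ (succ (succ (succ (succ (succ (succ zero))))))))
inferred type:
  forall (β : Eq (Eq Nat (succ (succ (succ (succ zero)))) (succ (succ (succ (succ zero))))) (refl Nat (succ (succ (succ (succ zero))))) (refl Nat (succ (succ (succ (succ zero)))))), Nat


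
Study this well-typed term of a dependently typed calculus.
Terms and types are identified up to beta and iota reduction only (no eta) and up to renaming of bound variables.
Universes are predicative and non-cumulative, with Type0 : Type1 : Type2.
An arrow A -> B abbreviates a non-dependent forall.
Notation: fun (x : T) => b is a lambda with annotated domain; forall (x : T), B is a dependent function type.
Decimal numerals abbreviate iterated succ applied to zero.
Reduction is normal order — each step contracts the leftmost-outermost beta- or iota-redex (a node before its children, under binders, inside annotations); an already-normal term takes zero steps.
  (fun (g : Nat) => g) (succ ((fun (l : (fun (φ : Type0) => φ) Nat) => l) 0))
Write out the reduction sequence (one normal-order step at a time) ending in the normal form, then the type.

normal-order reduction:
  (fun (g : Nat) => g) (succ ((fun (l : (fun (φ : Type0) => φ) Nat) => l) 0))
  ~> succ ((fun (g : (fun (l : Type0) => l) Nat) => g) 0)
  ~> 1
the term's type:
  Nat


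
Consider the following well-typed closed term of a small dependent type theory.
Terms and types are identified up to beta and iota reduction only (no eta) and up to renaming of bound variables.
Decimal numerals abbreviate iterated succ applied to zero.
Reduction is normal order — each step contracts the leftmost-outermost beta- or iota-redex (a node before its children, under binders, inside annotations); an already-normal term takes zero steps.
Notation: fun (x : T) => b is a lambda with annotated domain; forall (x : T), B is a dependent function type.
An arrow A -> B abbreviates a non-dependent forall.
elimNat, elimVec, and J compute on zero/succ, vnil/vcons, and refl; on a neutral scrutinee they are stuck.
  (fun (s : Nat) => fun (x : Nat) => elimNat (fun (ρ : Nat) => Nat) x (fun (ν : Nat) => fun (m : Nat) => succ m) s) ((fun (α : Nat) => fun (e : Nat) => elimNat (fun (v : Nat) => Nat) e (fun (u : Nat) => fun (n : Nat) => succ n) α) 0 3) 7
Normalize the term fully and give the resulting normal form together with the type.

reduced normal form:
  10
the term's type:
  Nat
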